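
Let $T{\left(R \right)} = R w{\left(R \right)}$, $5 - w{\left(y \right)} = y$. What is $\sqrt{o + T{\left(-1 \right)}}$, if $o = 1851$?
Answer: $3 \sqrt{205} \approx 42.953$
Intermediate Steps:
$w{\left(y \right)} = 5 - y$
$T{\left(R \right)} = R \left(5 - R\right)$
$\sqrt{o + T{\left(-1 \right)}} = \sqrt{1851 - \left(5 - -1\right)} = \sqrt{1851 - \left(5 + 1\right)} = \sqrt{1851 - 6} = \sqrt{1845} = 3 \sqrt{205}$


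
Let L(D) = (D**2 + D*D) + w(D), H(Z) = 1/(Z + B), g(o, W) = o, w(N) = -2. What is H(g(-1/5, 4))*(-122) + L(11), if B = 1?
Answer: 175/2 ≈ 87.500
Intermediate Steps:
H(Z) = 1/(1 + Z) (H(Z) = 1/(Z + 1) = 1/(1 + Z))
L(D) = -2 + 2*D**2 (L(D) = (D**2 + D*D) - 2 = (D**2 + D**2) - 2 = 2*D**2 - 2 = -2 + 2*D**2)
H(g(-1/5, 4))*(-122) + L(11) = -122/(1 - 1/5) + (-2 + 2*11**2) = -122/(1 - 1*1/5) + (-2 + 2*121) = -122/(1 - 1/5) + (-2 + 242) = -122/(4/5) + 240 = (5/4)*(-122) + 240 = -305/2 + 240 = 175/2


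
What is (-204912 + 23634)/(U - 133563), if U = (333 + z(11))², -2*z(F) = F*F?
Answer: 725112/237227 ≈ 3.0566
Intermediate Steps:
z(F) = -F²/2 (z(F) = -F*F/2 = -F²/2)
U = 297025/4 (U = (333 - ½*11²)² = (333 - ½*121)² = (333 - 121/2)² = (545/2)² = 297025/4 ≈ 74256.)
(-204912 + 23634)/(U - 133563) = (-204912 + 23634)/(297025/4 - 133563) = -181278/(-237227/4) = -181278*(-4/237227) = 725112/237227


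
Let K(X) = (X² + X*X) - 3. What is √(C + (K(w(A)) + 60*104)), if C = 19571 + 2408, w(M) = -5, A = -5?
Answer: √28266 ≈ 168.13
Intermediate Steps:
K(X) = -3 + 2*X² (K(X) = (X² + X²) - 3 = 2*X² - 3 = -3 + 2*X²)
C = 21979
√(C + (K(w(A)) + 60*104)) = √(21979 + ((-3 + 2*(-5)²) + 60*104)) = √(21979 + ((-3 + 2*25) + 6240)) = √(21979 + ((-3 + 50) + 6240)) = √(21979 + (47 + 6240)) = √(21979 + 6287) = √28266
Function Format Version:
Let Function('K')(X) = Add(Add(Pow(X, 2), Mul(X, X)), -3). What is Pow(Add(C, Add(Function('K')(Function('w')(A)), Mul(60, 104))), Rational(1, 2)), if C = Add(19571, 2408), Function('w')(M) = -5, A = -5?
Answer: Pow(28266, Rational(1, 2)) ≈ 168.13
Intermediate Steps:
Function('K')(X) = Add(-3, Mul(2, Pow(X, 2))) (Function('K')(X) = Add(Add(Pow(X, 2), Pow(X, 2)), -3) = Add(Mul(2, Pow(X, 2)), -3) = Add(-3, Mul(2, Pow(X, 2))))
C = 21979
Pow(Add(C, Add(Function('K')(Function('w')(A)), Mul(60, 104))), Rational(1, 2)) = Pow(Add(21979, Add(Add(-3, Mul(2, Pow(-5, 2))), Mul(60, 104))), Rational(1, 2)) = Pow(Add(21979, Add(Add(-3, Mul(2, 25)), 6240)), Rational(1, 2)) = Pow(Add(21979, Add(Add(-3, 50), 6240)), Rational(1, 2)) = Pow(Add(21979, Add(47, 6240)), Rational(1, 2)) = Pow(Add(21979, 6287), Rational(1, 2)) = Pow(28266, Rational(1, 2))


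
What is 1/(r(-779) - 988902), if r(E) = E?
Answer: -1/989681 ≈ -1.0104e-6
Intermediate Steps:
1/(r(-779) - 988902) = 1/(-779 - 988902) = 1/(-989681) = -1/989681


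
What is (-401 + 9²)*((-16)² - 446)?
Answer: 60800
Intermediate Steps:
(-401 + 9²)*((-16)² - 446) = (-401 + 81)*(256 - 446) = -320*(-190) = 60800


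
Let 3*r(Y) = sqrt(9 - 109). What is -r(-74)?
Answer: -10*I/3 ≈ -3.3333*I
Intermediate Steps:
r(Y) = 10*I/3 (r(Y) = sqrt(9 - 109)/3 = sqrt(-100)/3 = (10*I)/3 = 10*I/3)
-r(-74) = -10*I/3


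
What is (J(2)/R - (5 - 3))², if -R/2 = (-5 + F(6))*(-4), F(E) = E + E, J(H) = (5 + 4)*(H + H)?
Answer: 361/196 ≈ 1.8418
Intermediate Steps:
J(H) = 18*H (J(H) = 9*(2*H) = 18*H)
F(E) = 2*E
R = 56 (R = -2*(-5 + 2*6)*(-4) = -2*(-5 + 12)*(-4) = -14*(-4) = -2*(-28) = 56)
(J(2)/R - (5 - 3))² = ((18*2)/56 - (5 - 3))² = (36*(1/56) - 2)² = (9/14 - 1*2)² = (9/14 - 2)² = (-19/14)² = 361/196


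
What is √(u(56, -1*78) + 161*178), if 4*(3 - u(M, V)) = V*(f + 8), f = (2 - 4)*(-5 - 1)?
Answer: √29051 ≈ 170.44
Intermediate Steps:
f = 12 (f = -2*(-6) = 12)
u(M, V) = 3 - 5*V (u(M, V) = 3 - V*(12 + 8)/4 = 3 - V*20/4 = 3 - 5*V)
√(u(56, -1*78) + 161*178) = √((3 - (-5)*78) + 161*178) = √((3 - 5*(-78)) + 28658) = √((3 + 390) + 28658) = √(393 + 28658) = √29051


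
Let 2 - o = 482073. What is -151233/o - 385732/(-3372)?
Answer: 46615042162/406385853 ≈ 114.71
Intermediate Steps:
o = -482071 (o = 2 - 1*482073 = 2 - 482073 = -482071)
-151233/o - 385732/(-3372) = -151233/(-482071) - 385732/(-3372) = -151233*(-1/482071) - 385732*(-1/3372) = 151233/482071 + 96433/843 = 46615042162/406385853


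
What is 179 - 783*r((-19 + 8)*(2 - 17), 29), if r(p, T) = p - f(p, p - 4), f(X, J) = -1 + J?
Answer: -3736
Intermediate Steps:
r(p, T) = 5 (r(p, T) = p - (-1 + (p - 4)) = p - (-1 + (-4 + p)) = p - (-5 + p) = p + (5 - p) = 5)
179 - 783*r((-19 + 8)*(2 - 17), 29) = 179 - 783*5 = 179 - 3915 = -3736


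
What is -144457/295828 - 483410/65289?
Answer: -152437666553/19314314292 ≈ -7.8925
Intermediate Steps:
-144457/295828 - 483410/65289 = -152437666553/19314314292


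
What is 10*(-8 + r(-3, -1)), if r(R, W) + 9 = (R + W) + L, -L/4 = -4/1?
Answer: -50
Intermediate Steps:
L = 16 (L = -4*(-4)/1 = -4*(-4) = 16)
r(R, W) = 7 + R + W (r(R, W) = -9 + ((R + W) + 16) = -9 + (16 + R + W) = 7 + R + W)
10*(-8 + r(-3, -1)) = 10*(-8 + (7 - 3 - 1)) = 10*(-8 + 3) = 10*(-5) = -50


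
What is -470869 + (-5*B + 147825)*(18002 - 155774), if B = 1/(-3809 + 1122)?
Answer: -54725099947163/2687 ≈ -2.0367e+10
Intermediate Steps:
B = -1/2687 (B = 1/(-2687) = -1/2687 ≈ -0.00037216)
-470869 + (-5*B + 147825)*(18002 - 155774) = -470869 + (-5*(-1/2687) + 147825)*(18002 - 155774) = -470869 + (5/2687 + 147825)*(-137772) = -470869 + (397205780/2687)*(-137772) = -470869 - 54723834722160/2687 = -54725099947163/2687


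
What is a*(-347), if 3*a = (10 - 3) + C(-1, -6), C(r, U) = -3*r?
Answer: -3470/3 ≈ -1156.7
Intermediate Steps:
a = 10/3 (a = ((10 - 3) - 3*(-1))/3 = (7 + 3)/3 = (1/3)*10 = 10/3 ≈ 3.3333)
a*(-347) = (10/3)*(-347) = -3470/3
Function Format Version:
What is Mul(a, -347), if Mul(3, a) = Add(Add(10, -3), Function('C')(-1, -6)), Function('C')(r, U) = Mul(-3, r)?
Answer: Rational(-3470, 3) ≈ -1156.7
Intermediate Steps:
a = Rational(10, 3) (a = Mul(Rational(1, 3), Add(Add(10, -3), Mul(-3, -1))) = Mul(Rational(1, 3), Add(7, 3)) = Mul(Rational(1, 3), 10) = Rational(10, 3) ≈ 3.3333)
Mul(a, -347) = Mul(Rational(10, 3), -347) = Rational(-3470, 3)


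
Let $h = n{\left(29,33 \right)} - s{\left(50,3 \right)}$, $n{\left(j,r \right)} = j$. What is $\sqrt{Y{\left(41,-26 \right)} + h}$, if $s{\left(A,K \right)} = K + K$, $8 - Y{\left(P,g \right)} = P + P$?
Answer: $i \sqrt{51} \approx 7.1414 i$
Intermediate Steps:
$Y{\left(P,g \right)} = 8 - 2 P$ ($Y{\left(P,g \right)} = 8 - \left(P + P\right) = 8 - 2 P$)
$s{\left(A,K \right)} = 2 K$
$h = 23$ ($h = 29 - 2 \cdot 3 = 29 - 6 = 23$)
$\sqrt{Y{\left(41,-26 \right)} + h} = \sqrt{\left(8 - 82\right) + 23} = \sqrt{-74 + 23} = \sqrt{-51} = i \sqrt{51}$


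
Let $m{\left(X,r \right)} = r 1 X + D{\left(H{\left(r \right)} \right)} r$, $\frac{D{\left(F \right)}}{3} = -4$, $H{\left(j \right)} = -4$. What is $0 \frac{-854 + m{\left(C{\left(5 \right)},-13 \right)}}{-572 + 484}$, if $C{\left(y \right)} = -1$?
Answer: $0$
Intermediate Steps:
$D{\left(F \right)} = -12$ ($D{\left(F \right)} = 3 \left(-4\right) = -12$)
$m{\left(X,r \right)} = - 12 r + X r$ ($m{\left(X,r \right)} = r 1 X - 12 r = r X - 12 r = X r - 12 r = - 12 r + X r$)
$0 \frac{-854 + m{\left(C{\left(5 \right)},-13 \right)}}{-572 + 484} = 0 \frac{-854 - 13 \left(-12 - 1\right)}{-572 + 484} = 0 \frac{-854 - -169}{-88} = 0 \left(-854 + 169\right) \left(- \frac{1}{88}\right) = 0 \left(\left(-685\right) \left(- \frac{1}{88}\right)\right) = 0 \cdot \frac{685}{88} = 0$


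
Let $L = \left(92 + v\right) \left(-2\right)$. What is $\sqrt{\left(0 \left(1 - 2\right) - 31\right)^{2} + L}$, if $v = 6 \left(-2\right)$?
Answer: $3 \sqrt{89} \approx 28.302$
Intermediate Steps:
$v = -12$
$L = -160$ ($L = \left(92 - 12\right) \left(-2\right) = 80 \left(-2\right) = -160$)
$\sqrt{\left(0 \left(1 - 2\right) - 31\right)^{2} + L} = \sqrt{\left(0 \left(1 - 2\right) - 31\right)^{2} - 160} = \sqrt{\left(0 \left(-1\right) - 31\right)^{2} - 160} = \sqrt{\left(0 - 31\right)^{2} - 160} = \sqrt{\left(-31\right)^{2} - 160} = \sqrt{961 - 160} = \sqrt{801} = 3 \sqrt{89}$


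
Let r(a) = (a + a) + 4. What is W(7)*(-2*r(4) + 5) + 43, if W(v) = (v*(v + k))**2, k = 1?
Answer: -59541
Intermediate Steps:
W(v) = v**2*(1 + v)**2 (W(v) = (v*(v + 1))**2 = (v*(1 + v))**2 = v**2*(1 + v)**2)
r(a) = 4 + 2*a (r(a) = 2*a + 4 = 4 + 2*a)
W(7)*(-2*r(4) + 5) + 43 = (7**2*(1 + 7)**2)*(-2*(4 + 2*4) + 5) + 43 = (49*8**2)*(-2*(4 + 8) + 5) + 43 = (49*64)*(-2*12 + 5) + 43 = 3136*(-24 + 5) + 43 = 3136*(-19) + 43 = -59584 + 43 = -59541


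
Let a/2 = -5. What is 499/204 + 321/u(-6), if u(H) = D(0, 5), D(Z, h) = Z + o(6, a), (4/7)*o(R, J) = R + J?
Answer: -61991/1428 ≈ -43.411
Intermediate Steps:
a = -10 (a = 2*(-5) = -10)
o(R, J) = 7*J/4 + 7*R/4 (o(R, J) = 7*(R + J)/4 = 7*(J + R)/4 = 7*J/4 + 7*R/4)
D(Z, h) = -7 + Z (D(Z, h) = Z + ((7/4)*(-10) + (7/4)*6) = Z + (-35/2 + 21/2) = Z - 7 = -7 + Z)
u(H) = -7 (u(H) = -7 + 0 = -7)
499/204 + 321/u(-6) = 499/204 + 321/(-7) = 499*(1/204) + 321*(-1/7) = 499/204 - 321/7 = -61991/1428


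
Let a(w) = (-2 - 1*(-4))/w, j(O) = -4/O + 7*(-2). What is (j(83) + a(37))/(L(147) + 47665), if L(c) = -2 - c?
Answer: -10744/36480409 ≈ -0.00029451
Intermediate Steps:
j(O) = -14 - 4/O (j(O) = -4/O - 14 = -14 - 4/O)
a(w) = 2/w (a(w) = (-2 + 4)/w = 2/w)
(j(83) + a(37))/(L(147) + 47665) = ((-14 - 4/83) + 2/37)/((-2 - 1*147) + 47665) = ((-14 - 4*1/83) + 2*(1/37))/((-2 - 147) + 47665) = ((-14 - 4/83) + 2/37)/(-149 + 47665) = (-1166/83 + 2/37)/47516 = -42976/3071*1/47516 = -10744/36480409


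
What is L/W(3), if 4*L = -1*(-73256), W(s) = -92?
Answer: -9157/46 ≈ -199.07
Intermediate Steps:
L = 18314 (L = (-1*(-73256))/4 = (1/4)*73256 = 18314)
L/W(3) = 18314/(-92) = 18314*(-1/92) = -9157/46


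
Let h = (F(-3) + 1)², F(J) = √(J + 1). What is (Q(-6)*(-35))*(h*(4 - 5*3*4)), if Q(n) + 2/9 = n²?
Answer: -631120/9 + 1262240*I*√2/9 ≈ -70125.0 + 1.9834e+5*I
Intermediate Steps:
Q(n) = -2/9 + n²
F(J) = √(1 + J)
h = (1 + I*√2)² (h = (√(1 - 3) + 1)² = (√(-2) + 1)² = (I*√2 + 1)² = (1 + I*√2)² ≈ -1.0 + 2.8284*I)
(Q(-6)*(-35))*(h*(4 - 5*3*4)) = ((-2/9 + (-6)²)*(-35))*((1 + I*√2)²*(4 - 5*3*4)) = ((-2/9 + 36)*(-35))*((1 + I*√2)²*(4 - 15*4)) = ((322/9)*(-35))*((1 + I*√2)²*(4 - 60)) = -11270*(1 + I*√2)²*(-56)/9 = -(-631120)*(1 + I*√2)²/9 = 631120*(1 + I*√2)²/9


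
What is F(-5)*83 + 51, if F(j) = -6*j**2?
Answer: -12399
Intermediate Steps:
F(-5)*83 + 51 = -6*(-5)**2*83 + 51 = -6*25*83 + 51 = -150*83 + 51 = -12450 + 51 = -12399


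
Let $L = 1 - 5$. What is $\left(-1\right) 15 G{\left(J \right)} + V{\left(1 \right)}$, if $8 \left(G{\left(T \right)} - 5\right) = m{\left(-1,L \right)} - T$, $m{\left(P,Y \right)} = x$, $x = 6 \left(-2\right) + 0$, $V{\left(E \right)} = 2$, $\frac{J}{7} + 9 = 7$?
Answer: $- \frac{307}{4} \approx -76.75$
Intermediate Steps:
$J = -14$ ($J = -63 + 7 \cdot 7 = -63 + 49 = -14$)
$L = -4$ ($L = 1 - 5 = -4$)
$x = -12$ ($x = -12 + 0 = -12$)
$m{\left(P,Y \right)} = -12$
$G{\left(T \right)} = \frac{7}{2} - \frac{T}{8}$ ($G{\left(T \right)} = 5 + \frac{-12 - T}{8} = 5 - \left(\frac{3}{2} + \frac{T}{8}\right) = \frac{7}{2} - \frac{T}{8}$)
$\left(-1\right) 15 G{\left(J \right)} + V{\left(1 \right)} = \left(-1\right) 15 \left(\frac{7}{2} - - \frac{7}{4}\right) + 2 = - 15 \left(\frac{7}{2} + \frac{7}{4}\right) + 2 = \left(-15\right) \frac{21}{4} + 2 = - \frac{315}{4} + 2 = - \frac{307}{4}$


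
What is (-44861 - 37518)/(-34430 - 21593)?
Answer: 7489/5093 ≈ 1.4704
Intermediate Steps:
(-44861 - 37518)/(-34430 - 21593) = -82379/(-56023) = -82379*(-1/56023) = 7489/5093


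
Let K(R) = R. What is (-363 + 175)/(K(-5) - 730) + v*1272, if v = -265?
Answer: -247753612/735 ≈ -3.3708e+5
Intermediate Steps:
(-363 + 175)/(K(-5) - 730) + v*1272 = (-363 + 175)/(-5 - 730) - 265*1272 = -188/(-735) - 337080 = -188*(-1/735) - 337080 = 188/735 - 337080 = -247753612/735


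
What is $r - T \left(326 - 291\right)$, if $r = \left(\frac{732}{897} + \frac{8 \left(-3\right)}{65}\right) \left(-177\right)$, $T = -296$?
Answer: $\frac{15369964}{1495} \approx 10281.0$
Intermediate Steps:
$r = - \frac{118236}{1495}$ ($r = \left(732 \cdot \frac{1}{897} - \frac{24}{65}\right) \left(-177\right) = \left(\frac{244}{299} - \frac{24}{65}\right) \left(-177\right) = \frac{668}{1495} \left(-177\right) = - \frac{118236}{1495} \approx -79.088$)
$r - T \left(326 - 291\right) = - \frac{118236}{1495} - - 296 \left(326 - 291\right) = - \frac{118236}{1495} - \left(-296\right) 35 = - \frac{118236}{1495} - -10360 = - \frac{118236}{1495} + 10360 = \frac{15369964}{1495}$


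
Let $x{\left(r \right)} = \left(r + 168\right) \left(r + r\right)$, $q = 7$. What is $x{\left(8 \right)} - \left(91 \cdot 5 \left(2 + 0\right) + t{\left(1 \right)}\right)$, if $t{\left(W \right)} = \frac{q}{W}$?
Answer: $1899$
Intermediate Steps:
$t{\left(W \right)} = \frac{7}{W}$
$x{\left(r \right)} = 2 r \left(168 + r\right)$ ($x{\left(r \right)} = \left(168 + r\right) 2 r = 2 r \left(168 + r\right)$)
$x{\left(8 \right)} - \left(91 \cdot 5 \left(2 + 0\right) + t{\left(1 \right)}\right) = 2 \cdot 8 \left(168 + 8\right) - \left(91 \cdot 5 \left(2 + 0\right) + \frac{7}{1}\right) = 2 \cdot 8 \cdot 176 - \left(91 \cdot 5 \cdot 2 + 7 \cdot 1\right) = 2816 - \left(91 \cdot 10 + 7\right) = 2816 - \left(910 + 7\right) = 2816 - 917 = 1899$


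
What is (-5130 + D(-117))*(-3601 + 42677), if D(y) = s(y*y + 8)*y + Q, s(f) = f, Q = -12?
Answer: -62822133516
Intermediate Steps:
D(y) = -12 + y*(8 + y²) (D(y) = (y*y + 8)*y - 12 = (y² + 8)*y - 12 = (8 + y²)*y - 12 = y*(8 + y²) - 12 = -12 + y*(8 + y²))
(-5130 + D(-117))*(-3601 + 42677) = (-5130 + (-12 - 117*(8 + (-117)²)))*(-3601 + 42677) = (-5130 + (-12 - 117*(8 + 13689)))*39076 = (-5130 + (-12 - 117*13697))*39076 = (-5130 + (-12 - 1602549))*39076 = (-5130 - 1602561)*39076 = -1607691*39076 = -62822133516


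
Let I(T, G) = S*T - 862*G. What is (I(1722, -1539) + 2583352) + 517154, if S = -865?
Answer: 2937594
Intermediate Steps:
I(T, G) = -865*T - 862*G
(I(1722, -1539) + 2583352) + 517154 = ((-865*1722 - 862*(-1539)) + 2583352) + 517154 = ((-1489530 + 1326618) + 2583352) + 517154 = (-162912 + 2583352) + 517154 = 2420440 + 517154 = 2937594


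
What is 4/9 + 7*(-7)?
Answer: -437/9 ≈ -48.556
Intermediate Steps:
4/9 + 7*(-7) = 4*(⅑) - 49 = 4/9 - 49 = -437/9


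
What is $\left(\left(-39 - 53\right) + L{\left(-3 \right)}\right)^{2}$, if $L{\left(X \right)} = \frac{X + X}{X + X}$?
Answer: $8281$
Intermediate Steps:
$L{\left(X \right)} = 1$ ($L{\left(X \right)} = \frac{2 X}{2 X} = 2 X \frac{1}{2 X} = 1$)
$\left(\left(-39 - 53\right) + L{\left(-3 \right)}\right)^{2} = \left(\left(-39 - 53\right) + 1\right)^{2} = \left(-92 + 1\right)^{2} = \left(-91\right)^{2} = 8281$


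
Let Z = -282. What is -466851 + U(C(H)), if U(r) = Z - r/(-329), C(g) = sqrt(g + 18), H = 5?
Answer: -467133 + sqrt(23)/329 ≈ -4.6713e+5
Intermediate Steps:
C(g) = sqrt(18 + g)
U(r) = -282 + r/329 (U(r) = -282 - r/(-329) = -282 - r*(-1)/329 = -282 - (-1)*r/329 = -282 + r/329)
-466851 + U(C(H)) = -466851 + (-282 + sqrt(18 + 5)/329) = -466851 + (-282 + sqrt(23)/329) = -467133 + sqrt(23)/329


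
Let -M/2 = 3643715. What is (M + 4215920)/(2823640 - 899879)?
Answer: -3071510/1923761 ≈ -1.5966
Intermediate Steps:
M = -7287430 (M = -2*3643715 = -7287430)
(M + 4215920)/(2823640 - 899879) = (-7287430 + 4215920)/(2823640 - 899879) = -3071510/1923761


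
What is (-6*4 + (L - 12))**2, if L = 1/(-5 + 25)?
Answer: 516961/400 ≈ 1292.4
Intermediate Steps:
L = 1/20 ≈ 0.050000
(-6*4 + (L - 12))**2 = (-6*4 + (1/20 - 12))**2 = (-24 - 239/20)**2 = (-719/20)**2 = 516961/400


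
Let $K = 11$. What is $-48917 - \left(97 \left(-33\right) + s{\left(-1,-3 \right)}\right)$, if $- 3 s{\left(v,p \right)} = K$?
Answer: $- \frac{137137}{3} \approx -45712.0$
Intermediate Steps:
$s{\left(v,p \right)} = - \frac{11}{3}$ ($s{\left(v,p \right)} = \left(- \frac{1}{3}\right) 11 = - \frac{11}{3}$)
$-48917 - \left(97 \left(-33\right) + s{\left(-1,-3 \right)}\right) = -48917 - \left(97 \left(-33\right) - \frac{11}{3}\right) = -48917 - \left(-3201 - \frac{11}{3}\right) = -48917 - - \frac{9614}{3} = -48917 + \frac{9614}{3} = - \frac{137137}{3}$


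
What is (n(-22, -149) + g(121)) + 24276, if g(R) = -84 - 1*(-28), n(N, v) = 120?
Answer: 24340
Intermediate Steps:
g(R) = -56 (g(R) = -84 + 28 = -56)
(n(-22, -149) + g(121)) + 24276 = (120 - 56) + 24276 = 64 + 24276 = 24340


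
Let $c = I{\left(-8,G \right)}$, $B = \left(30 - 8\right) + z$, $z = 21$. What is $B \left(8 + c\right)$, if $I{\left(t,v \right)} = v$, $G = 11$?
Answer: $817$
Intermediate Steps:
$B = 43$ ($B = \left(30 - 8\right) + 21 = 22 + 21 = 43$)
$c = 11$
$B \left(8 + c\right) = 43 \left(8 + 11\right) = 43 \cdot 19 = 817$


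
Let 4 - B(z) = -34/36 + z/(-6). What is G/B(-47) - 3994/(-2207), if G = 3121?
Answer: -61888579/57382 ≈ -1078.5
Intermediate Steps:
B(z) = 89/18 + z/6 (B(z) = 4 - (-34/36 + z/(-6)) = 4 - (-34*1/36 + z*(-1/6)) = 4 - (-17/18 - z/6) = 4 + (17/18 + z/6) = 89/18 + z/6)
G/B(-47) - 3994/(-2207) = 3121/(89/18 + (1/6)*(-47)) - 3994/(-2207) = 3121/(89/18 - 47/6) - 3994*(-1/2207) = 3121/(-26/9) + 3994/2207 = 3121*(-9/26) + 3994/2207 = -28089/26 + 3994/2207 = -61888579/57382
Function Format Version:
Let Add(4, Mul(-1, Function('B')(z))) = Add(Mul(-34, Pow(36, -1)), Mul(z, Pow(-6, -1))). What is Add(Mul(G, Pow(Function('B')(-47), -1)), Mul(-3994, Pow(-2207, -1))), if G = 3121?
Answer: Rational(-61888579, 57382) ≈ -1078.5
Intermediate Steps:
Function('B')(z) = Add(Rational(89, 18), Mul(Rational(1, 6), z)) (Function('B')(z) = Add(4, Mul(-1, Add(Mul(-34, Pow(36, -1)), Mul(z, Pow(-6, -1))))) = Add(4, Mul(-1, Add(Mul(-34, Rational(1, 36)), Mul(z, Rational(-1, 6))))) = Add(4, Mul(-1, Add(Rational(-17, 18), Mul(Rational(-1, 6), z)))) = Add(4, Add(Rational(17, 18), Mul(Rational(1, 6), z))) = Add(Rational(89, 18), Mul(Rational(1, 6), z)))
Add(Mul(G, Pow(Function('B')(-47), -1)), Mul(-3994, Pow(-2207, -1))) = Add(Mul(3121, Pow(Add(Rational(89, 18), Mul(Rational(1, 6), -47)), -1)), Mul(-3994, Pow(-2207, -1))) = Add(Mul(3121, Pow(Add(Rational(89, 18), Rational(-47, 6)), -1)), Mul(-3994, Rational(-1, 2207))) = Add(Mul(3121, Pow(Rational(-26, 9), -1)), Rational(3994, 2207)) = Add(Mul(3121, Rational(-9, 26)), Rational(3994, 2207)) = Add(Rational(-28089, 26), Rational(3994, 2207)) = Rational(-61888579, 57382)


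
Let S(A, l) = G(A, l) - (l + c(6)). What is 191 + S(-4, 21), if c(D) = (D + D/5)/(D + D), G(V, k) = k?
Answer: 952/5 ≈ 190.40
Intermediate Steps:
c(D) = 3/5 (c(D) = (D + D*(1/5))/((2*D)) = (D + D/5)*(1/(2*D)) = (6*D/5)*(1/(2*D)) = 3/5)
S(A, l) = -3/5 (S(A, l) = l - (l + 3/5) = l - (3/5 + l) = l + (-3/5 - l) = -3/5)
191 + S(-4, 21) = 191 - 3/5 = 952/5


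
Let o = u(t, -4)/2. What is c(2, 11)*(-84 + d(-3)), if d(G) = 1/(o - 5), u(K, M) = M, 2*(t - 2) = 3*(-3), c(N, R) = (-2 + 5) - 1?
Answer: -1178/7 ≈ -168.29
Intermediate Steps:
c(N, R) = 2 (c(N, R) = 3 - 1 = 2)
t = -5/2 (t = 2 + (3*(-3))/2 = 2 + (1/2)*(-9) = 2 - 9/2 = -5/2 ≈ -2.5000)
o = -2 (o = -4/2 = -4*1/2 = -2)
d(G) = -1/7 (d(G) = 1/(-2 - 5) = 1/(-7) = -1/7)
c(2, 11)*(-84 + d(-3)) = 2*(-84 - 1/7) = 2*(-589/7) = -1178/7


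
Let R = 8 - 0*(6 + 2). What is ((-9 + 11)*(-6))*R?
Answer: -96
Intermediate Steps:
R = 8 (R = 8 - 0*8 = 8 - 1*0 = 8 + 0 = 8)
((-9 + 11)*(-6))*R = ((-9 + 11)*(-6))*8 = (2*(-6))*8 = -12*8 = -96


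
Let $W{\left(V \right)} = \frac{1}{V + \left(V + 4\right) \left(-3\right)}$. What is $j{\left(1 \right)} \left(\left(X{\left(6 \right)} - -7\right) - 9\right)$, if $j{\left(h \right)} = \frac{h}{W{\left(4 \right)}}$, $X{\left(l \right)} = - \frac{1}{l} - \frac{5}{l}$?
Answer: $60$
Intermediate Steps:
$W{\left(V \right)} = \frac{1}{-12 - 2 V}$ ($W{\left(V \right)} = \frac{1}{V + \left(4 + V\right) \left(-3\right)} = \frac{1}{V - \left(12 + 3 V\right)} = \frac{1}{-12 - 2 V}$)
$X{\left(l \right)} = - \frac{6}{l}$
$j{\left(h \right)} = - 20 h$ ($j{\left(h \right)} = \frac{h}{\left(-1\right) \frac{1}{12 + 2 \cdot 4}} = \frac{h}{\left(-1\right) \frac{1}{12 + 8}} = \frac{h}{\left(-1\right) \frac{1}{20}} = \frac{h}{- \frac{1}{20}} = h \left(-20\right) = - 20 h$)
$j{\left(1 \right)} \left(\left(X{\left(6 \right)} - -7\right) - 9\right) = \left(-20\right) 1 \left(\left(- \frac{6}{6} - -7\right) - 9\right) = - 20 \left(\left(\left(-6\right) \frac{1}{6} + 7\right) - 9\right) = - 20 \left(\left(-1 + 7\right) - 9\right) = - 20 \left(6 - 9\right) = \left(-20\right) \left(-3\right) = 60$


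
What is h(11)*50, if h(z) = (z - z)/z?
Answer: 0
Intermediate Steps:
h(z) = 0 (h(z) = 0/z = 0)
h(11)*50 = 0*50 = 0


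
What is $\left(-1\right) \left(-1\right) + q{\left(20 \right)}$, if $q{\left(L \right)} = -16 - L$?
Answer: $-35$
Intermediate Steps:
$\left(-1\right) \left(-1\right) + q{\left(20 \right)} = \left(-1\right) \left(-1\right) - 36 = 1 - 36 = -35$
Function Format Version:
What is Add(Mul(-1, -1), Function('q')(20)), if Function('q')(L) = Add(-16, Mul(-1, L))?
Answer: -35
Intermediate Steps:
Add(Mul(-1, -1), Function('q')(20)) = Add(Mul(-1, -1), Add(-16, Mul(-1, 20))) = Add(1, Add(-16, -20)) = Add(1, -36) = -35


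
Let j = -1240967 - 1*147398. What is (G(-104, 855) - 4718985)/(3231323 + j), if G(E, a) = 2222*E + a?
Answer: -2474609/921479 ≈ -2.6855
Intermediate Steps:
j = -1388365 (j = -1240967 - 147398 = -1388365)
G(E, a) = a + 2222*E
(G(-104, 855) - 4718985)/(3231323 + j) = ((855 + 2222*(-104)) - 4718985)/(3231323 - 1388365) = ((855 - 231088) - 4718985)/1842958 = (-230233 - 4718985)*(1/1842958) = -4949218*1/1842958 = -2474609/921479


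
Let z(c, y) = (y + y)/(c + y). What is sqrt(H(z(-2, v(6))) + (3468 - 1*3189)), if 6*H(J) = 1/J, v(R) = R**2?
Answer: sqrt(361686)/36 ≈ 16.706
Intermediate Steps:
z(c, y) = 2*y/(c + y) (z(c, y) = (2*y)/(c + y) = 2*y/(c + y))
H(J) = 1/(6*J)
sqrt(H(z(-2, v(6))) + (3468 - 1*3189)) = sqrt(1/(6*((2*6**2/(-2 + 6**2)))) + (3468 - 1*3189)) = sqrt(1/(6*((2*36/(-2 + 36)))) + (3468 - 3189)) = sqrt(1/(6*((2*36/34))) + 279) = sqrt(1/(6*((2*36*(1/34)))) + 279) = sqrt(1/(6*(36/17)) + 279) = sqrt((1/6)*(17/36) + 279) = sqrt(17/216 + 279) = sqrt(60281/216) = sqrt(361686)/36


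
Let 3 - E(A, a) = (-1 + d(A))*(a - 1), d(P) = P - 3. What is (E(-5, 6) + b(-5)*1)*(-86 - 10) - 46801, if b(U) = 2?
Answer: -51601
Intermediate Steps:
d(P) = -3 + P
E(A, a) = 3 - (-1 + a)*(-4 + A) (E(A, a) = 3 - (-1 + (-3 + A))*(a - 1) = 3 - (-4 + A)*(-1 + a) = 3 - (-1 + a)*(-4 + A))
(E(-5, 6) + b(-5)*1)*(-86 - 10) - 46801 = ((-1 - 5 + 6 - 1*6*(-3 - 5)) + 2*1)*(-86 - 10) - 46801 = ((-1 - 5 + 6 - 1*6*(-8)) + 2)*(-96) - 46801 = ((-1 - 5 + 6 + 48) + 2)*(-96) - 46801 = (48 + 2)*(-96) - 46801 = 50*(-96) - 46801 = -4800 - 46801 = -51601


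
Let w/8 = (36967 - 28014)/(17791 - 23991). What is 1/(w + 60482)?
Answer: 775/46864597 ≈ 1.6537e-5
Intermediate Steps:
w = -8953/775 (w = 8*((36967 - 28014)/(17791 - 23991)) = 8*(8953/(-6200)) = 8*(8953*(-1/6200)) = 8*(-8953/6200) = -8953/775 ≈ -11.552)
1/(w + 60482) = 1/(-8953/775 + 60482) = 1/(46864597/775) = 775/46864597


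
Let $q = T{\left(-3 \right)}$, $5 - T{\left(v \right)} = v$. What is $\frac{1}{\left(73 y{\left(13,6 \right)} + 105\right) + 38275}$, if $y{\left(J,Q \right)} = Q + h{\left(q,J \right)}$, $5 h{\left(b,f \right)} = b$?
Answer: $\frac{5}{194674} \approx 2.5684 \cdot 10^{-5}$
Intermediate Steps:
$T{\left(v \right)} = 5 - v$
$q = 8$ ($q = 5 - -3 = 5 + 3 = 8$)
$h{\left(b,f \right)} = \frac{b}{5}$
$y{\left(J,Q \right)} = \frac{8}{5} + Q$ ($y{\left(J,Q \right)} = Q + \frac{1}{5} \cdot 8 = Q + \frac{8}{5} = \frac{8}{5} + Q$)
$\frac{1}{\left(73 y{\left(13,6 \right)} + 105\right) + 38275} = \frac{1}{\left(73 \left(\frac{8}{5} + 6\right) + 105\right) + 38275} = \frac{1}{\left(73 \cdot \frac{38}{5} + 105\right) + 38275} = \frac{1}{\left(\frac{2774}{5} + 105\right) + 38275} = \frac{1}{\frac{3299}{5} + 38275} = \frac{1}{\frac{194674}{5}} = \frac{5}{194674}$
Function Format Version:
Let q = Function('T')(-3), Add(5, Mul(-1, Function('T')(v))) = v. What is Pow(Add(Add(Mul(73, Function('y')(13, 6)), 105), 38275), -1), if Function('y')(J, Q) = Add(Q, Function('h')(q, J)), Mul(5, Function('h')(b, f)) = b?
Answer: Rational(5, 194674) ≈ 2.5684e-5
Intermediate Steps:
Function('T')(v) = Add(5, Mul(-1, v))
q = 8 (q = Add(5, Mul(-1, -3)) = Add(5, 3) = 8)
Function('h')(b, f) = Mul(Rational(1, 5), b)
Function('y')(J, Q) = Add(Rational(8, 5), Q) (Function('y')(J, Q) = Add(Q, Mul(Rational(1, 5), 8)) = Add(Q, Rational(8, 5)) = Add(Rational(8, 5), Q))
Pow(Add(Add(Mul(73, Function('y')(13, 6)), 105), 38275), -1) = Pow(Add(Add(Mul(73, Add(Rational(8, 5), 6)), 105), 38275), -1) = Pow(Add(Add(Mul(73, Rational(38, 5)), 105), 38275), -1) = Pow(Add(Add(Rational(2774, 5), 105), 38275), -1) = Pow(Add(Rational(3299, 5), 38275), -1) = Pow(Rational(194674, 5), -1) = Rational(5, 194674)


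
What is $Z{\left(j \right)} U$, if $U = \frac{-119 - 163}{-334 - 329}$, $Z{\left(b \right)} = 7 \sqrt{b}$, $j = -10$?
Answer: $\frac{658 i \sqrt{10}}{221} \approx 9.4153 i$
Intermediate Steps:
$U = \frac{94}{221}$ ($U = - \frac{282}{-663} = \left(-282\right) \left(- \frac{1}{663}\right) = \frac{94}{221} \approx 0.42534$)
$Z{\left(j \right)} U = 7 \sqrt{-10} \cdot \frac{94}{221} = 7 i \sqrt{10} \cdot \frac{94}{221} = \frac{658 i \sqrt{10}}{221}$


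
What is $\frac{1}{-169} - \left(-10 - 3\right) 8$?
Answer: $\frac{17575}{169} \approx 103.99$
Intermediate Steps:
$\frac{1}{-169} - \left(-10 - 3\right) 8 = - \frac{1}{169} - \left(-13\right) 8 = - \frac{1}{169} - -104 = - \frac{1}{169} + 104 = \frac{17575}{169}$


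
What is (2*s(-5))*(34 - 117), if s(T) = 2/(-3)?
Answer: 332/3 ≈ 110.67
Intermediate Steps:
s(T) = -⅔ (s(T) = 2*(-⅓) = -⅔)
(2*s(-5))*(34 - 117) = (2*(-⅔))*(34 - 117) = -4/3*(-83) = 332/3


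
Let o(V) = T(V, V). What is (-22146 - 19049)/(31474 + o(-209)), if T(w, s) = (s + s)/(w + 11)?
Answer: -74151/56657 ≈ -1.3088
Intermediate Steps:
T(w, s) = 2*s/(11 + w) (T(w, s) = (2*s)/(11 + w) = 2*s/(11 + w))
o(V) = 2*V/(11 + V)
(-22146 - 19049)/(31474 + o(-209)) = (-22146 - 19049)/(31474 + 2*(-209)/(11 - 209)) = -41195/(31474 + 2*(-209)/(-198)) = -41195/(31474 + 2*(-209)*(-1/198)) = -41195/(31474 + 19/9) = -41195/283285/9 = -41195*9/283285 = -74151/56657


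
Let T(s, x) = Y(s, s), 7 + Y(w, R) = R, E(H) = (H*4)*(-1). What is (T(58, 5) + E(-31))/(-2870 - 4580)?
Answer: -7/298 ≈ -0.023490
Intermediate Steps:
E(H) = -4*H (E(H) = (4*H)*(-1) = -4*H)
Y(w, R) = -7 + R
T(s, x) = -7 + s
(T(58, 5) + E(-31))/(-2870 - 4580) = ((-7 + 58) - 4*(-31))/(-2870 - 4580) = (51 + 124)/(-7450) = 175*(-1/7450) = -7/298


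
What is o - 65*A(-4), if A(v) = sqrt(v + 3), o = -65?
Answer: -65 - 65*I ≈ -65.0 - 65.0*I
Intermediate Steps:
A(v) = sqrt(3 + v)
o - 65*A(-4) = -65 - 65*sqrt(3 - 4) = -65 - 65*I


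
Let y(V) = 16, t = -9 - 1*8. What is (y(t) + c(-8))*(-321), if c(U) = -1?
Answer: -4815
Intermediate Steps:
t = -17 (t = -9 - 8 = -17)
(y(t) + c(-8))*(-321) = (16 - 1)*(-321) = 15*(-321) = -4815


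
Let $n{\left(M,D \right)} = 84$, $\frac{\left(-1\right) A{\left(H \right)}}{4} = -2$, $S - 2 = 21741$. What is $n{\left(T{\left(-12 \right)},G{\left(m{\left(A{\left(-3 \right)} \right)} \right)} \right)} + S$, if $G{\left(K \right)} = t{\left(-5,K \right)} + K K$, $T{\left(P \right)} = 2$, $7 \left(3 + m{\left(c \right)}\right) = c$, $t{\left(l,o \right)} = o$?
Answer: $21827$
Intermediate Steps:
$S = 21743$ ($S = 2 + 21741 = 21743$)
$A{\left(H \right)} = 8$ ($A{\left(H \right)} = \left(-4\right) \left(-2\right) = 8$)
$m{\left(c \right)} = -3 + \frac{c}{7}$
$G{\left(K \right)} = K + K^{2}$ ($G{\left(K \right)} = K + K K = K + K^{2}$)
$n{\left(T{\left(-12 \right)},G{\left(m{\left(A{\left(-3 \right)} \right)} \right)} \right)} + S = 84 + 21743 = 21827$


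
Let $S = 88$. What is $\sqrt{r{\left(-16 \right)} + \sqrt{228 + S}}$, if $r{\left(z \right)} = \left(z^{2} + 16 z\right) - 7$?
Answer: $\sqrt{-7 + 2 \sqrt{79}} \approx 3.2827$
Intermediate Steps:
$r{\left(z \right)} = -7 + z^{2} + 16 z$
$\sqrt{r{\left(-16 \right)} + \sqrt{228 + S}} = \sqrt{\left(-7 + \left(-16\right)^{2} + 16 \left(-16\right)\right) + \sqrt{228 + 88}} = \sqrt{\left(-7 + 256 - 256\right) + \sqrt{316}} = \sqrt{-7 + 2 \sqrt{79}}$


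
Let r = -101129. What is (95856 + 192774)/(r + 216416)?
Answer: 96210/38429 ≈ 2.5036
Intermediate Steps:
(95856 + 192774)/(r + 216416) = (95856 + 192774)/(-101129 + 216416) = 288630/115287 = 288630*(1/115287) = 96210/38429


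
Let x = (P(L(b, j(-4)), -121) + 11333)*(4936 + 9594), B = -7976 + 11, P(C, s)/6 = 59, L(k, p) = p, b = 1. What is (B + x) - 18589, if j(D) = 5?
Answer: 169785556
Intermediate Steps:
P(C, s) = 354 (P(C, s) = 6*59 = 354)
B = -7965
x = 169812110 (x = (354 + 11333)*(4936 + 9594) = 11687*14530 = 169812110)
(B + x) - 18589 = (-7965 + 169812110) - 18589 = 169804145 - 18589 = 169785556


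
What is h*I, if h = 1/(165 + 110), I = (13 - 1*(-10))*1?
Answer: 23/275 ≈ 0.083636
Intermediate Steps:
I = 23 (I = (13 + 10)*1 = 23*1 = 23)
h = 1/275 ≈ 0.0036364
h*I = (1/275)*23 = 23/275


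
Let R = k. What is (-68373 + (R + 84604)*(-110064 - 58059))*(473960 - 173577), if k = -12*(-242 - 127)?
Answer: -4496251488103347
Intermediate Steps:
k = 4428 (k = -12*(-369) = 4428)
R = 4428
(-68373 + (R + 84604)*(-110064 - 58059))*(473960 - 173577) = (-68373 + (4428 + 84604)*(-110064 - 58059))*(473960 - 173577) = (-68373 + 89032*(-168123))*300383 = (-68373 - 14968326936)*300383 = -14968395309*300383 = -4496251488103347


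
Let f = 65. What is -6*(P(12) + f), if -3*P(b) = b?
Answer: -366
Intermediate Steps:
P(b) = -b/3
-6*(P(12) + f) = -6*(-⅓*12 + 65) = -6*(-4 + 65) = -6*61 = -366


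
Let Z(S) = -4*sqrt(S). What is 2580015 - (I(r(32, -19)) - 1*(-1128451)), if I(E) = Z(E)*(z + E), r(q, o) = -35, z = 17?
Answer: 1451564 - 72*I*sqrt(35) ≈ 1.4516e+6 - 425.96*I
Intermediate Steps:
I(E) = -4*sqrt(E)*(17 + E) (I(E) = (-4*sqrt(E))*(17 + E) = -4*sqrt(E)*(17 + E))
2580015 - (I(r(32, -19)) - 1*(-1128451)) = 2580015 - (4*sqrt(-35)*(-17 - 1*(-35)) - 1*(-1128451)) = 2580015 - (4*(I*sqrt(35))*(-17 + 35) + 1128451) = 2580015 - (4*(I*sqrt(35))*18 + 1128451) = 2580015 - (72*I*sqrt(35) + 1128451) = 2580015 - (1128451 + 72*I*sqrt(35)) = 2580015 + (-1128451 - 72*I*sqrt(35)) = 1451564 - 72*I*sqrt(35)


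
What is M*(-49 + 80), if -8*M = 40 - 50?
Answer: 155/4 ≈ 38.750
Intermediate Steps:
M = 5/4 (M = -(40 - 50)/8 = -⅛*(-10) = 5/4 ≈ 1.2500)
M*(-49 + 80) = 5*(-49 + 80)/4 = (5/4)*31 = 155/4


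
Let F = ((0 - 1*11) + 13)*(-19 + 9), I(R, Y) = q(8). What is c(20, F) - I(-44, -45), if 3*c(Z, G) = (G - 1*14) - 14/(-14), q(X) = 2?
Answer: -13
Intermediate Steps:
I(R, Y) = 2
F = -20 (F = ((0 - 11) + 13)*(-10) = (-11 + 13)*(-10) = 2*(-10) = -20)
c(Z, G) = -13/3 + G/3 (c(Z, G) = ((G - 1*14) - 14/(-14))/3 = ((G - 14) - 14*(-1)/14)/3 = ((-14 + G) - 1*(-1))/3 = ((-14 + G) + 1)/3 = (-13 + G)/3 = -13/3 + G/3)
c(20, F) - I(-44, -45) = (-13/3 + (⅓)*(-20)) - 1*2 = (-13/3 - 20/3) - 2 = -11 - 2 = -13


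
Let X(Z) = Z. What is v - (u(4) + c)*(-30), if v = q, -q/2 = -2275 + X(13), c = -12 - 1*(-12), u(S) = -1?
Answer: 4494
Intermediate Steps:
c = 0 (c = -12 + 12 = 0)
q = 4524 (q = -2*(-2275 + 13) = -2*(-2262) = 4524)
v = 4524
v - (u(4) + c)*(-30) = 4524 - (-1 + 0)*(-30) = 4524 - (-1)*(-30) = 4524 - 1*30 = 4524 - 30 = 4494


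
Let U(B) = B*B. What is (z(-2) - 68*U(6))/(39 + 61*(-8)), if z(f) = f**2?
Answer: 2444/449 ≈ 5.4432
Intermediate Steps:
U(B) = B**2
(z(-2) - 68*U(6))/(39 + 61*(-8)) = ((-2)**2 - 68*6**2)/(39 + 61*(-8)) = (4 - 68*36)/(39 - 488) = (4 - 2448)/(-449) = -2444*(-1/449) = 2444/449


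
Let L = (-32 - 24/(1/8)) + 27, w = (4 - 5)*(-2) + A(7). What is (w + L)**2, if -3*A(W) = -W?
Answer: 334084/9 ≈ 37120.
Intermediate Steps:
A(W) = W/3 (A(W) = -(-1)*W/3 = W/3)
w = 13/3 (w = (4 - 5)*(-2) + (1/3)*7 = -1*(-2) + 7/3 = 2 + 7/3 = 13/3 ≈ 4.3333)
L = -197 (L = (-32 - 24/1/8) + 27 = (-32 - 24*8) + 27 = (-32 - 192) + 27 = -224 + 27 = -197)
(w + L)**2 = (13/3 - 197)**2 = (-578/3)**2 = 334084/9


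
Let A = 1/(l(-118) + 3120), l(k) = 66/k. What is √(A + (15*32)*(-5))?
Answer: 19*I*√225196412307/184047 ≈ 48.99*I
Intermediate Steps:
A = 59/184047 (A = 1/(66/(-118) + 3120) = 1/(66*(-1/118) + 3120) = 1/(-33/59 + 3120) = 1/(184047/59) = 59/184047 ≈ 0.00032057)
√(A + (15*32)*(-5)) = √(59/184047 + (15*32)*(-5)) = √(59/184047 + 480*(-5)) = √(59/184047 - 2400) = √(-441712741/184047) = 19*I*√225196412307/184047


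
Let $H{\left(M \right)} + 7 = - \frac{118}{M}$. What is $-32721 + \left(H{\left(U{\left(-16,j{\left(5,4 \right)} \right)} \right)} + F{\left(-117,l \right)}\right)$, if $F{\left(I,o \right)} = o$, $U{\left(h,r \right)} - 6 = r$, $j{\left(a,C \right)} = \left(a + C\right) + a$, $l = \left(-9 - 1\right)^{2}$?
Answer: $- \frac{326339}{10} \approx -32634.0$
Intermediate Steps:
$l = 100$ ($l = \left(-10\right)^{2} = 100$)
$j{\left(a,C \right)} = C + 2 a$ ($j{\left(a,C \right)} = \left(C + a\right) + a = C + 2 a$)
$U{\left(h,r \right)} = 6 + r$
$H{\left(M \right)} = -7 - \frac{118}{M}$
$-32721 + \left(H{\left(U{\left(-16,j{\left(5,4 \right)} \right)} \right)} + F{\left(-117,l \right)}\right) = -32721 + \left(\left(-7 - \frac{118}{6 + \left(4 + 2 \cdot 5\right)}\right) + 100\right) = -32721 + \left(\left(-7 - \frac{118}{6 + \left(4 + 10\right)}\right) + 100\right) = -32721 + \left(\left(-7 - \frac{118}{6 + 14}\right) + 100\right) = -32721 + \left(\left(-7 - \frac{118}{20}\right) + 100\right) = -32721 + \left(\left(-7 - \frac{59}{10}\right) + 100\right) = -32721 + \left(- \frac{129}{10} + 100\right) = -32721 + \frac{871}{10} = - \frac{326339}{10}$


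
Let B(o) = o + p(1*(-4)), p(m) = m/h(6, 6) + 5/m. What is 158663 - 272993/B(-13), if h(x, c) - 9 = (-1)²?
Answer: 51948119/293 ≈ 1.7730e+5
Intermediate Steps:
h(x, c) = 10 (h(x, c) = 9 + (-1)² = 9 + 1 = 10)
p(m) = 5/m + m/10 (p(m) = m/10 + 5/m = 5/m + m/10)
B(o) = -33/20 + o (B(o) = o + (5/((1*(-4))) + (1*(-4))/10) = o + (5/(-4) + (⅒)*(-4)) = o + (5*(-¼) - ⅖) = o + (-5/4 - ⅖) = o - 33/20 = -33/20 + o)
158663 - 272993/B(-13) = 158663 - 272993/(-33/20 - 13) = 158663 - 272993/(-293/20) = 158663 - 272993*(-20)/293 = 158663 - 1*(-5459860/293) = 158663 + 5459860/293 = 51948119/293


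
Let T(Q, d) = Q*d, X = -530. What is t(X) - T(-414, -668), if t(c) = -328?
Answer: -276880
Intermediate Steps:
t(X) - T(-414, -668) = -328 - (-414)*(-668) = -328 - 1*276552 = -328 - 276552 = -276880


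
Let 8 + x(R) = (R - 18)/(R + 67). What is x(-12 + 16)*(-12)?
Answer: 6984/71 ≈ 98.366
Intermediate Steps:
x(R) = -8 + (-18 + R)/(67 + R) (x(R) = -8 + (R - 18)/(R + 67) = -8 + (-18 + R)/(67 + R))
x(-12 + 16)*(-12) = ((-554 - 7*(-12 + 16))/(67 + (-12 + 16)))*(-12) = ((-554 - 7*4)/(67 + 4))*(-12) = ((-554 - 28)/71)*(-12) = ((1/71)*(-582))*(-12) = -582/71*(-12) = 6984/71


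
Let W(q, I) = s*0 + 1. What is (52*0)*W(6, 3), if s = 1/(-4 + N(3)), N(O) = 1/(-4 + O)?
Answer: 0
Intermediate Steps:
s = -⅕ (s = 1/(-4 + 1/(-4 + 3)) = 1/(-4 + 1/(-1)) = 1/(-4 - 1) = 1/(-5) = -⅕ ≈ -0.20000)
W(q, I) = 1 (W(q, I) = -⅕*0 + 1 = 0 + 1 = 1)
(52*0)*W(6, 3) = (52*0)*1 = 0*1 = 0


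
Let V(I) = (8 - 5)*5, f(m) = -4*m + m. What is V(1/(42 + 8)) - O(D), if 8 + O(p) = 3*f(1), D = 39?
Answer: 32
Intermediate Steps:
f(m) = -3*m
O(p) = -17 (O(p) = -8 + 3*(-3*1) = -8 + 3*(-3) = -8 - 9 = -17)
V(I) = 15 (V(I) = 3*5 = 15)
V(1/(42 + 8)) - O(D) = 15 - 1*(-17) = 15 + 17 = 32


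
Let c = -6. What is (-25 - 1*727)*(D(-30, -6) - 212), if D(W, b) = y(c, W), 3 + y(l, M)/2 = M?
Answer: 209056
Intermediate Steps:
y(l, M) = -6 + 2*M
D(W, b) = -6 + 2*W
(-25 - 1*727)*(D(-30, -6) - 212) = (-25 - 1*727)*((-6 + 2*(-30)) - 212) = (-25 - 727)*((-6 - 60) - 212) = -752*(-66 - 212) = -752*(-278) = 209056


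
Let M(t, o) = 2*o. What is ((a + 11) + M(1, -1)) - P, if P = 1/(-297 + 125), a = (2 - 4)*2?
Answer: 861/172 ≈ 5.0058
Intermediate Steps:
a = -4 (a = -2*2 = -4)
P = -1/172 (P = 1/(-172) = -1/172 ≈ -0.0058140)
((a + 11) + M(1, -1)) - P = ((-4 + 11) + 2*(-1)) - 1*(-1/172) = (7 - 2) + 1/172 = 5 + 1/172 = 861/172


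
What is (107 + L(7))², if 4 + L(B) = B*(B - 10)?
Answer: 6724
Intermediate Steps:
L(B) = -4 + B*(-10 + B) (L(B) = -4 + B*(B - 10) = -4 + B*(-10 + B))
(107 + L(7))² = (107 + (-4 + 7² - 10*7))² = (107 + (-4 + 49 - 70))² = (107 - 25)² = 82² = 6724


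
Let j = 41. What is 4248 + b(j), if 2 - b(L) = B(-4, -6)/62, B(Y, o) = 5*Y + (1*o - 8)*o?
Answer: 131718/31 ≈ 4249.0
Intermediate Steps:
B(Y, o) = 5*Y + o*(-8 + o) (B(Y, o) = 5*Y + (o - 8)*o = 5*Y + (-8 + o)*o = 5*Y + o*(-8 + o))
b(L) = 30/31 (b(L) = 2 - ((-6)² - 8*(-6) + 5*(-4))/62 = 2 - (36 + 48 - 20)/62 = 2 - 64/62 = 2 - 1*32/31 = 2 - 32/31 = 30/31)
4248 + b(j) = 4248 + 30/31 = 131718/31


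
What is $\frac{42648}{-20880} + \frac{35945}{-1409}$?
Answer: $- \frac{33775943}{1225830} \approx -27.554$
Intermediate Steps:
$\frac{42648}{-20880} + \frac{35945}{-1409} = 42648 \left(- \frac{1}{20880}\right) + 35945 \left(- \frac{1}{1409}\right) = - \frac{1777}{870} - \frac{35945}{1409} = - \frac{33775943}{1225830}$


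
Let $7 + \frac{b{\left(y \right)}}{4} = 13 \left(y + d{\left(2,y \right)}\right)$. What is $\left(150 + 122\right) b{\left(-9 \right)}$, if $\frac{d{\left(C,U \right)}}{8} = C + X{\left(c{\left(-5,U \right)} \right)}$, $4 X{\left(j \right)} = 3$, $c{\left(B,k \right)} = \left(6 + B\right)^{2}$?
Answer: $176256$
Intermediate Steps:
$X{\left(j \right)} = \frac{3}{4}$ ($X{\left(j \right)} = \frac{1}{4} \cdot 3 = \frac{3}{4}$)
$d{\left(C,U \right)} = 6 + 8 C$ ($d{\left(C,U \right)} = 8 \left(C + \frac{3}{4}\right) = 8 \left(\frac{3}{4} + C\right) = 6 + 8 C$)
$b{\left(y \right)} = 1116 + 52 y$ ($b{\left(y \right)} = -28 + 4 \cdot 13 \left(y + \left(6 + 8 \cdot 2\right)\right) = -28 + 4 \cdot 13 \left(y + \left(6 + 16\right)\right) = -28 + 4 \cdot 13 \left(y + 22\right) = -28 + 4 \cdot 13 \left(22 + y\right) = -28 + 4 \left(286 + 13 y\right) = -28 + \left(1144 + 52 y\right) = 1116 + 52 y$)
$\left(150 + 122\right) b{\left(-9 \right)} = \left(150 + 122\right) \left(1116 + 52 \left(-9\right)\right) = 272 \left(1116 - 468\right) = 272 \cdot 648 = 176256$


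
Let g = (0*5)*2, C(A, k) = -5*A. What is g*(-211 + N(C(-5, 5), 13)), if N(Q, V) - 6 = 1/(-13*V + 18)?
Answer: 0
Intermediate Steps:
N(Q, V) = 6 + 1/(18 - 13*V) (N(Q, V) = 6 + 1/(-13*V + 18) = 6 + 1/(18 - 13*V))
g = 0 (g = 0*2 = 0)
g*(-211 + N(C(-5, 5), 13)) = 0*(-211 + (-109 + 78*13)/(-18 + 13*13)) = 0*(-211 + (-109 + 1014)/(-18 + 169)) = 0*(-211 + 905/151) = 0*(-30956/151) = 0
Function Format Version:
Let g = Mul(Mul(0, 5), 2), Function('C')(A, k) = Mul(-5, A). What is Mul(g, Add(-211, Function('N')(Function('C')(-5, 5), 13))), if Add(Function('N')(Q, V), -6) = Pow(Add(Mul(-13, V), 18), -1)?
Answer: 0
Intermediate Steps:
Function('N')(Q, V) = Add(6, Pow(Add(18, Mul(-13, V)), -1)) (Function('N')(Q, V) = Add(6, Pow(Add(Mul(-13, V), 18), -1)) = Add(6, Pow(Add(18, Mul(-13, V)), -1)))
g = 0 (g = Mul(0, 2) = 0)
Mul(g, Add(-211, Function('N')(Function('C')(-5, 5), 13))) = Mul(0, Add(-211, Mul(Pow(Add(-18, Mul(13, 13)), -1), Add(-109, Mul(78, 13))))) = Mul(0, Add(-211, Mul(Pow(Add(-18, 169), -1), Add(-109, 1014)))) = Mul(0, Add(-211, Mul(Pow(151, -1), 905))) = Mul(0, Add(-211, Mul(Rational(1, 151), 905))) = Mul(0, Add(-211, Rational(905, 151))) = Mul(0, Rational(-30956, 151)) = 0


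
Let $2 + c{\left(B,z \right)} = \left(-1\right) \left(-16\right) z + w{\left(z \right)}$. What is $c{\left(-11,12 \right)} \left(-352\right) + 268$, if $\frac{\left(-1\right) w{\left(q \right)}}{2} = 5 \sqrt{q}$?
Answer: $-66612 + 7040 \sqrt{3} \approx -54418.0$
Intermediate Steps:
$w{\left(q \right)} = - 10 \sqrt{q}$ ($w{\left(q \right)} = - 2 \cdot 5 \sqrt{q} = - 10 \sqrt{q}$)
$c{\left(B,z \right)} = -2 - 10 \sqrt{z} + 16 z$ ($c{\left(B,z \right)} = -2 - \left(10 \sqrt{z} - \left(-1\right) \left(-16\right) z\right) = -2 - \left(- 16 z + 10 \sqrt{z}\right) = -2 - 10 \sqrt{z} + 16 z$)
$c{\left(-11,12 \right)} \left(-352\right) + 268 = \left(-2 - 10 \sqrt{12} + 16 \cdot 12\right) \left(-352\right) + 268 = \left(-2 - 10 \cdot 2 \sqrt{3} + 192\right) \left(-352\right) + 268 = \left(-2 - 20 \sqrt{3} + 192\right) \left(-352\right) + 268 = \left(190 - 20 \sqrt{3}\right) \left(-352\right) + 268 = \left(-66880 + 7040 \sqrt{3}\right) + 268 = -66612 + 7040 \sqrt{3}$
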